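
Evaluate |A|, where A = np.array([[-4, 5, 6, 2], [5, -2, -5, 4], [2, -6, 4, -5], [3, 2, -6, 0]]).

1011

Expand along row 4 (it has 1 zero):
  − (3) · M_41   where M_41 = det([5 6 2; -2 -5 4; -6 4 -5]) = -235
  + (2) · M_42   where M_42 = det([-4 6 2; 5 -5 4; 2 4 -5]) = 222
  − (-6) · M_43   where M_43 = det([-4 5 2; 5 -2 4; 2 -6 -5]) = -23
det = (-1)·(3)·(-235) + (+1)·(2)·(222) + (-1)·(-6)·(-23) = 1011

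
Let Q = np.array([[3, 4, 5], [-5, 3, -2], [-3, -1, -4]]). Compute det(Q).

-28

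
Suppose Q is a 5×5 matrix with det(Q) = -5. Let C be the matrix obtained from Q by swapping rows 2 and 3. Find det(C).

Swapping two rows multiplies the determinant by −1.
det(C) = (-1)·(-5) = 5

|C| = 5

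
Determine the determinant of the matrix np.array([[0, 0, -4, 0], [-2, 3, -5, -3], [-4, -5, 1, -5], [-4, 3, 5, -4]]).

The determinant is -152.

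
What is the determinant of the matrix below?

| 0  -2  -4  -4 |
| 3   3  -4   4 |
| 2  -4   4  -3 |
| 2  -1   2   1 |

Expand along row 1 (it has 1 zero):
  − (-2) · M_12   where M_12 = det([3 -4 4; 2 4 -3; 2 2 1]) = 46
  + (-4) · M_13   where M_13 = det([3 3 4; 2 -4 -3; 2 -1 1]) = -21
  − (-4) · M_14   where M_14 = det([3 3 -4; 2 -4 4; 2 -1 2]) = -24
det = (-1)·(-2)·(46) + (+1)·(-4)·(-21) + (-1)·(-4)·(-24) = 80

The determinant is 80.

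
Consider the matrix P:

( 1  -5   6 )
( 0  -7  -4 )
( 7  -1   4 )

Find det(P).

402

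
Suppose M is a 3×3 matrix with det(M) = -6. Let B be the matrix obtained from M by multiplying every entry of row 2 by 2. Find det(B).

det(B) = -12

Scaling one row by 2 multiplies the determinant by 2.
det(B) = (2)·(-6) = -12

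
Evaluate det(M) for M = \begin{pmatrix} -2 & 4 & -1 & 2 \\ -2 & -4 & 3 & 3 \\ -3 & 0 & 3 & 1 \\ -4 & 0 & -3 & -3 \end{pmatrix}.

det(M) = -412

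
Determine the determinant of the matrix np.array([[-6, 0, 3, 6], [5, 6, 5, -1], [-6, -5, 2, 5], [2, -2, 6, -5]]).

1113

Expand along row 1 (it has 1 zero):
  + (-6) · M_11   where M_11 = det([6 5 -1; -5 2 5; -2 6 -5]) = -389
  + (3) · M_13   where M_13 = det([5 6 -1; -6 -5 5; 2 -2 -5]) = 33
  − (6) · M_14   where M_14 = det([5 6 5; -6 -5 2; 2 -2 6]) = 220
det = (+1)·(-6)·(-389) + (+1)·(3)·(33) + (-1)·(6)·(220) = 1113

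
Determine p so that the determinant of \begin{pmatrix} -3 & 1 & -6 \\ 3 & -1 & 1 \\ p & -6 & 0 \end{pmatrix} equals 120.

Expanding along the row containing p, det(A) is linear in p: det(A) = (-5)·p + (90).
Set (-5)·p + (90) = 120  ⇒  (-5)·p = 30  ⇒  p = -6.

-6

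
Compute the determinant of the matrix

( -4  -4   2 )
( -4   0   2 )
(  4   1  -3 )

16

Expand along row 2:
  − (-4) · |-4 2; 1 -3| = −(-4)·(12 − 2) = 40
  − 2 · |-4 -4; 4 1| = −2·(-4 − (-16)) = -24
Sum: (40) + (-24) = 16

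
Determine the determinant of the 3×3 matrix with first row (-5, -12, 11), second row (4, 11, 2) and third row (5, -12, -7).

The determinant is -1324.

Expand along row 1:
  + (-5) · |11 2; -12 -7| = (-5)·(-77 − (-24)) = 265
  − (-12) · |4 2; 5 -7| = −(-12)·(-28 − 10) = -456
  + 11 · |4 11; 5 -12| = 11·(-48 − 55) = -1133
Sum: (265) + (-456) + (-1133) = -1324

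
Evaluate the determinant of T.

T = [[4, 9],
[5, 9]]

det(T) = 4·9 − 9·5 = 36 − 45 = -9

-9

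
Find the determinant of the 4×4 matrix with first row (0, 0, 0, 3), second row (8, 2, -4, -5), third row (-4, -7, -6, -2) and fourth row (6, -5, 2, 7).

1968

Expand along row 1 (it has 3 zeros):
  − (3) · M_14   where M_14 = det([8 2 -4; -4 -7 -6; 6 -5 2]) = -656
det = (-1)·(3)·(-656) = 1968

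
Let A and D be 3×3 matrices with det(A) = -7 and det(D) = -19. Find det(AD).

det(AD) = det(A)·det(D) = (-7)·(-19) = 133

The determinant is 133.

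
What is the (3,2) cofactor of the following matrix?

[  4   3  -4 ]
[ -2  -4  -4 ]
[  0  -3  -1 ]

The cofactor is 24.

Delete row 3 and column 2; the remaining 2×2 submatrix is [4 -4; -2 -4].
Its determinant is 4·(-4) − (-4)·(-2) = -24.
The cofactor carries sign (−1)^(3+2) = −1, so C_{3,2} = −(-24) = 24.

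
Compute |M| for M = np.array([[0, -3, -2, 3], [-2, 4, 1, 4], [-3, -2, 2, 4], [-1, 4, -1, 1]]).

Expand along row 1 (it has 1 zero):
  − (-3) · M_12   where M_12 = det([-2 1 4; -3 2 4; -1 -1 1]) = 7
  + (-2) · M_13   where M_13 = det([-2 4 4; -3 -2 4; -1 4 1]) = -24
  − (3) · M_14   where M_14 = det([-2 4 1; -3 -2 2; -1 4 -1]) = -22
det = (-1)·(-3)·(7) + (+1)·(-2)·(-24) + (-1)·(3)·(-22) = 135

det(M) = 135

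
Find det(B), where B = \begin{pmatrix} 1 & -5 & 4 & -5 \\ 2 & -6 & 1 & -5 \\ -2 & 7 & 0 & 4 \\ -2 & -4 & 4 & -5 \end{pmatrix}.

det(B) = -85

Expand along row 3 (it has 1 zero):
  + (-2) · M_31   where M_31 = det([-5 4 -5; -6 1 -5; -4 4 -5]) = -15
  − (7) · M_32   where M_32 = det([1 4 -5; 2 1 -5; -2 4 -5]) = 45
  − (4) · M_34   where M_34 = det([1 -5 4; 2 -6 1; -2 -4 4]) = -50
det = (+1)·(-2)·(-15) + (-1)·(7)·(45) + (-1)·(4)·(-50) = -85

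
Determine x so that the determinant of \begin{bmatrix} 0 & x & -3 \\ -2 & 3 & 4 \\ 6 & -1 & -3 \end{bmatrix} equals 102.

Expanding along the row containing x, det(A) is linear in x: det(A) = (18)·x + (48).
Set (18)·x + (48) = 102  ⇒  (18)·x = 54  ⇒  x = 3.

3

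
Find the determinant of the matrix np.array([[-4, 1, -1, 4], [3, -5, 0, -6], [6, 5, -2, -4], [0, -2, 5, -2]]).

282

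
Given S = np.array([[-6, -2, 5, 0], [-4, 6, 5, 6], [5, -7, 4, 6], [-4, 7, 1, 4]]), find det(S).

Expand along row 1 (it has 1 zero):
  + (-6) · M_11   where M_11 = det([6 5 6; -7 4 6; 7 1 4]) = 200
  − (-2) · M_12   where M_12 = det([-4 5 6; 5 4 6; -4 1 4]) = -134
  + (5) · M_13   where M_13 = det([-4 6 6; 5 -7 6; -4 7 4]) = 58
det = (+1)·(-6)·(200) + (-1)·(-2)·(-134) + (+1)·(5)·(58) = -1178

|S| = -1178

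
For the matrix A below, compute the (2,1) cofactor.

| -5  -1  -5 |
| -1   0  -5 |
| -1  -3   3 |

Delete row 2 and column 1; the remaining 2×2 submatrix is [-1 -5; -3 3].
Its determinant is (-1)·3 − (-5)·(-3) = -18.
The cofactor carries sign (−1)^(2+1) = −1, so C_{2,1} = −(-18) = 18.

18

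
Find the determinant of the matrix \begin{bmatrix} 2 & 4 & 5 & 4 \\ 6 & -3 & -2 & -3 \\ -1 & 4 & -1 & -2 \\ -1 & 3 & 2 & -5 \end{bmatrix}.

Expand along row 1:
  + (2) · M_11   where M_11 = det([-3 -2 -3; 4 -1 -2; 3 2 -5]) = -88
  − (4) · M_12   where M_12 = det([6 -2 -3; -1 -1 -2; -1 2 -5]) = 69
  + (5) · M_13   where M_13 = det([6 -3 -3; -1 4 -2; -1 3 -5]) = -78
  − (4) · M_14   where M_14 = det([6 -3 -2; -1 4 -1; -1 3 2]) = 55
det = (+1)·(2)·(-88) + (-1)·(4)·(69) + (+1)·(5)·(-78) + (-1)·(4)·(55) = -1062

The determinant is -1062.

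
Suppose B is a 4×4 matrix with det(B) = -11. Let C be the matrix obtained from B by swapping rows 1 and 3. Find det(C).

11

Swapping two rows multiplies the determinant by −1.
det(C) = (-1)·(-11) = 11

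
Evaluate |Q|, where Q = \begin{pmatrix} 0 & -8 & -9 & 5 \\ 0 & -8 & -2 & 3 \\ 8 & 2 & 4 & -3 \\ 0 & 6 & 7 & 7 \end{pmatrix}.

Expand along column 1 (it has 3 zeros):
  + (8) · M_31   where M_31 = det([-8 -9 5; -8 -2 3; 6 7 7]) = -606
det = (+1)·(8)·(-606) = -4848

det(Q) = -4848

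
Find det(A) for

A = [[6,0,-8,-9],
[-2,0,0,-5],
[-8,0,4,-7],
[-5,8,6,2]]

Expand along column 2 (it has 3 zeros):
  + (8) · M_42   where M_42 = det([6 -8 -9; -2 0 -5; -8 4 -7]) = -16
det = (+1)·(8)·(-16) = -128

The determinant is -128.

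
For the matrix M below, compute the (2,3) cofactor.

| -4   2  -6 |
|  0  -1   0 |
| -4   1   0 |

Delete row 2 and column 3; the remaining 2×2 submatrix is [-4 2; -4 1].
Its determinant is (-4)·1 − 2·(-4) = 4.
The cofactor carries sign (−1)^(2+3) = −1, so C_{2,3} = −(4) = -4.

-4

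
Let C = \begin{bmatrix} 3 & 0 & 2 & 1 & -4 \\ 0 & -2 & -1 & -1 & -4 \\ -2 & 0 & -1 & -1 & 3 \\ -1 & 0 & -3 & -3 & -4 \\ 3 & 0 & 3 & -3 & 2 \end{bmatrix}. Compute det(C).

Expand along column 2 (it has 4 zeros):
  + (-2) · M_22   where M_22 = det([3 2 1 -4; -2 -1 -1 3; -1 -3 -3 -4; 3 3 -3 2]) = -34
det = (+1)·(-2)·(-34) = 68

det(C) = 68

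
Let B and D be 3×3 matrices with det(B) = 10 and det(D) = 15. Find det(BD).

det(BD) = det(B)·det(D) = (10)·(15) = 150

150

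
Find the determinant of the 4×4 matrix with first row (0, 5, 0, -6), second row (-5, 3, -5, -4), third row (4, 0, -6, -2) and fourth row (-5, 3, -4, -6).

Expand along row 1 (it has 2 zeros):
  − (5) · M_12   where M_12 = det([-5 -5 -4; 4 -6 -2; -5 -4 -6]) = -126
  − (-6) · M_14   where M_14 = det([-5 3 -5; 4 0 -6; -5 3 -4]) = -12
det = (-1)·(5)·(-126) + (-1)·(-6)·(-12) = 558

558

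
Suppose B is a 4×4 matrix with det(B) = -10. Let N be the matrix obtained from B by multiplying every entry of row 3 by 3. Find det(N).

Scaling one row by 3 multiplies the determinant by 3.
det(N) = (3)·(-10) = -30

The determinant is -30.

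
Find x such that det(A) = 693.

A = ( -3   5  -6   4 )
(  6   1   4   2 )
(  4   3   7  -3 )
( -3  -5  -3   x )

-4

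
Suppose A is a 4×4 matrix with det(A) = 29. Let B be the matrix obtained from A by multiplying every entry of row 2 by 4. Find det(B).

Scaling one row by 4 multiplies the determinant by 4.
det(B) = (4)·(29) = 116

|B| = 116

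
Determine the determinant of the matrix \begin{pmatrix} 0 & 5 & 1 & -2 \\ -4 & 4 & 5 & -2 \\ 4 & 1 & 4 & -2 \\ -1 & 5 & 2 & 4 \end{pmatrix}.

Expand along row 1 (it has 1 zero):
  − (5) · M_12   where M_12 = det([-4 5 -2; 4 4 -2; -1 2 4]) = -174
  + (1) · M_13   where M_13 = det([-4 4 -2; 4 1 -2; -1 5 4]) = -154
  − (-2) · M_14   where M_14 = det([-4 4 5; 4 1 4; -1 5 2]) = 129
det = (-1)·(5)·(-174) + (+1)·(1)·(-154) + (-1)·(-2)·(129) = 974

The determinant is 974.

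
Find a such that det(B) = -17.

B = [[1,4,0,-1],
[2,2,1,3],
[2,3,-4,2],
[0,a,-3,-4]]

4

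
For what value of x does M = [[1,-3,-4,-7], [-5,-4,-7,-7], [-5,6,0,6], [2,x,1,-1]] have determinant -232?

x = 2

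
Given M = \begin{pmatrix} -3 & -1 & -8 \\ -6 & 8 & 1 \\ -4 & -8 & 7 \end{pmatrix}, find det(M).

Expand along column 1:
  + (-3) · |8 1; -8 7| = (-3)·(56 − (-8)) = -192
  − (-6) · |-1 -8; -8 7| = −(-6)·(-7 − 64) = -426
  + (-4) · |-1 -8; 8 1| = (-4)·(-1 − (-64)) = -252
Sum: (-192) + (-426) + (-252) = -870

-870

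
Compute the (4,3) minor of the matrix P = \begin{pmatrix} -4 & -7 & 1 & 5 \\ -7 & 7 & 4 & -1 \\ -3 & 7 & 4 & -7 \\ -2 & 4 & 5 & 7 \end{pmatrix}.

350

Delete row 4 and column 3; the remaining 3×3 submatrix is [-4 -7 5; -7 7 -1; -3 7 -7].
Its determinant is 350.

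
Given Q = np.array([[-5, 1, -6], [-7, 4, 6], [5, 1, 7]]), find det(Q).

131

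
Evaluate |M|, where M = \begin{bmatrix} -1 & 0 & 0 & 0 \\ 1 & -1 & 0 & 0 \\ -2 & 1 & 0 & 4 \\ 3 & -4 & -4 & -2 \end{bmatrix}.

det(M) = 16

M is block lower-triangular with a 2×2 block and a 2×2 block on the diagonal, so its determinant equals the product of the determinants of the diagonal blocks.
det of the 2×2 block = 1
det of the 2×2 block = 16
det = (1)·(16) = 16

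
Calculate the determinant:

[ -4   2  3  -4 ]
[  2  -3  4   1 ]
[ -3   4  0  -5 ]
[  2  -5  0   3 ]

Expand along column 3 (it has 2 zeros):
  + (3) · M_13   where M_13 = det([2 -3 1; -3 4 -5; 2 -5 3]) = -16
  − (4) · M_23   where M_23 = det([-4 2 -4; -3 4 -5; 2 -5 3]) = 22
det = (+1)·(3)·(-16) + (-1)·(4)·(22) = -136

The determinant is -136.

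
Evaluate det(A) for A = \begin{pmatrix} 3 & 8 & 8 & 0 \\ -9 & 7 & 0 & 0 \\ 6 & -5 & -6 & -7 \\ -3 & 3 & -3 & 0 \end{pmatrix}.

|A| = -2289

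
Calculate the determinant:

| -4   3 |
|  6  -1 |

det = (-4)·(-1) − 3·6 = 4 − 18 = -14

-14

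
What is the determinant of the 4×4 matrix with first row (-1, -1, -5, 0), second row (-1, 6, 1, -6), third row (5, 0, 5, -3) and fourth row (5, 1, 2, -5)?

Expand along row 1 (it has 1 zero):
  + (-1) · M_11   where M_11 = det([6 1 -6; 0 5 -3; 1 2 -5]) = -87
  − (-1) · M_12   where M_12 = det([-1 1 -6; 5 5 -3; 5 2 -5]) = 119
  + (-5) · M_13   where M_13 = det([-1 6 -6; 5 0 -3; 5 1 -5]) = 27
det = (+1)·(-1)·(-87) + (-1)·(-1)·(119) + (+1)·(-5)·(27) = 71

The determinant is 71.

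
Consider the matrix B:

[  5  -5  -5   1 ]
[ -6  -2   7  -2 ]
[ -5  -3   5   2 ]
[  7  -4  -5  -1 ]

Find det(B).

det(B) = 253

Expand along row 1:
  + (5) · M_11   where M_11 = det([-2 7 -2; -3 5 2; -4 -5 -1]) = -157
  − (-5) · M_12   where M_12 = det([-6 7 -2; -5 5 2; 7 -5 -1]) = 53
  + (-5) · M_13   where M_13 = det([-6 -2 -2; -5 -3 2; 7 -4 -1]) = -166
  − (1) · M_14   where M_14 = det([-6 -2 7; -5 -3 5; 7 -4 -5]) = 57
det = (+1)·(5)·(-157) + (-1)·(-5)·(53) + (+1)·(-5)·(-166) + (-1)·(1)·(57) = 253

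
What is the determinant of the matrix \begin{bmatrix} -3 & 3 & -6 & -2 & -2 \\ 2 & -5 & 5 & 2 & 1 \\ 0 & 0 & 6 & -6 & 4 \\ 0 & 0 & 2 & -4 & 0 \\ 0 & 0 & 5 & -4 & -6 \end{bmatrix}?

1080

The matrix is block upper-triangular with a 2×2 block and a 3×3 block on the diagonal, so its determinant equals the product of the determinants of the diagonal blocks.
det of the 2×2 block = 9
det of the 3×3 block = 120
det = (9)·(120) = 1080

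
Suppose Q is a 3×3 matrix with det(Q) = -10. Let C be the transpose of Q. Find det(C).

det(Qᵀ) = det(Q).
det(C) = (1)·(-10) = -10

|C| = -10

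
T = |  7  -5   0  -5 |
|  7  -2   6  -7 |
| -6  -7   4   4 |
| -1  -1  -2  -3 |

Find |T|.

Expand along row 1 (it has 1 zero):
  + (7) · M_11   where M_11 = det([-2 6 -7; -7 4 4; -1 -2 -3]) = -268
  − (-5) · M_12   where M_12 = det([7 6 -7; -6 4 4; -1 -2 -3]) = -272
  − (-5) · M_14   where M_14 = det([7 -2 6; -6 -7 4; -1 -1 -2]) = 152
det = (+1)·(7)·(-268) + (-1)·(-5)·(-272) + (-1)·(-5)·(152) = -2476

-2476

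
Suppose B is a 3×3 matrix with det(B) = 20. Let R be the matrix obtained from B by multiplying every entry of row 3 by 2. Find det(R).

Scaling one row by 2 multiplies the determinant by 2.
det(R) = (2)·(20) = 40

40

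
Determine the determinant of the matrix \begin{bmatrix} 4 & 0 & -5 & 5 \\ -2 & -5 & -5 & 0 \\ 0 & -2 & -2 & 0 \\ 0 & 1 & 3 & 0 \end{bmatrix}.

Expand along column 4 (it has 3 zeros):
  − (5) · M_14   where M_14 = det([-2 -5 -5; 0 -2 -2; 0 1 3]) = 8
det = (-1)·(5)·(8) = -40

-40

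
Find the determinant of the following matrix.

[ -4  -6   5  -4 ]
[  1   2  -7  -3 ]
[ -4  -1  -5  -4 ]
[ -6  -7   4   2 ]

The determinant is -720.

Expand along row 1:
  + (-4) · M_11   where M_11 = det([2 -7 -3; -1 -5 -4; -7 4 2]) = -81
  − (-6) · M_12   where M_12 = det([1 -7 -3; -4 -5 -4; -6 4 2]) = -80
  + (5) · M_13   where M_13 = det([1 2 -3; -4 -1 -4; -6 -7 2]) = -32
  − (-4) · M_14   where M_14 = det([1 2 -7; -4 -1 -5; -6 -7 4]) = -101
det = (+1)·(-4)·(-81) + (-1)·(-6)·(-80) + (+1)·(5)·(-32) + (-1)·(-4)·(-101) = -720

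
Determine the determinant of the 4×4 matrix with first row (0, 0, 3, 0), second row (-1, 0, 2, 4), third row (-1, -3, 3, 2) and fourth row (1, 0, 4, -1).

Expand along row 1 (it has 3 zeros):
  + (3) · M_13   where M_13 = det([-1 0 4; -1 -3 2; 1 0 -1]) = 9
det = (+1)·(3)·(9) = 27

27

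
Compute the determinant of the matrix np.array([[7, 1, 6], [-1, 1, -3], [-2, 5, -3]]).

Expand along row 1:
  + 7 · |1 -3; 5 -3| = 7·(-3 − (-15)) = 84
  − 1 · |-1 -3; -2 -3| = −1·(3 − 6) = 3
  + 6 · |-1 1; -2 5| = 6·(-5 − (-2)) = -18
Sum: (84) + (3) + (-18) = 69

69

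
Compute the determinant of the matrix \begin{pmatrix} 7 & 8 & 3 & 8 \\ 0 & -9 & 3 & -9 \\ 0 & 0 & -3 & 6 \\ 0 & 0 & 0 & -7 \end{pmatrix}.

The matrix is upper triangular, so the determinant is the product of the diagonal entries:
det = (7) · (-9) · (-3) · (-7) = -1323

-1323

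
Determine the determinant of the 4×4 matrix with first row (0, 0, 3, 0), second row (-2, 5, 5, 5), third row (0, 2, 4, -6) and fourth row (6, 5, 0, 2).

-924

Expand along row 1 (it has 3 zeros):
  + (3) · M_13   where M_13 = det([-2 5 5; 0 2 -6; 6 5 2]) = -308
det = (+1)·(3)·(-308) = -924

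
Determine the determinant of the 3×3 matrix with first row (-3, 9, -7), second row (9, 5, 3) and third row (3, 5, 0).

-84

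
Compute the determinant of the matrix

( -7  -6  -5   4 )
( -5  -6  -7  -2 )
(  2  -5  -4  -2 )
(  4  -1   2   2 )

The determinant is -128.

Expand along row 1:
  + (-7) · M_11   where M_11 = det([-6 -7 -2; -5 -4 -2; -1 2 2]) = -32
  − (-6) · M_12   where M_12 = det([-5 -7 -2; 2 -4 -2; 4 2 2]) = 64
  + (-5) · M_13   where M_13 = det([-5 -6 -2; 2 -5 -2; 4 -1 2]) = 96
  − (4) · M_14   where M_14 = det([-5 -6 -7; 2 -5 -4; 4 -1 2]) = 64
det = (+1)·(-7)·(-32) + (-1)·(-6)·(64) + (+1)·(-5)·(96) + (-1)·(4)·(64) = -128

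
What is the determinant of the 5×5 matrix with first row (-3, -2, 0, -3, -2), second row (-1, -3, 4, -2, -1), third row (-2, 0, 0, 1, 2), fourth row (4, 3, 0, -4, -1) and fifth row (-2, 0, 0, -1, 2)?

-144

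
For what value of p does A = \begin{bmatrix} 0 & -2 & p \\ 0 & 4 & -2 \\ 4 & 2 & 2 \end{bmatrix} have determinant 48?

Expanding along the row containing p, det(A) is linear in p: det(A) = (-16)·p + (16).
Set (-16)·p + (16) = 48  ⇒  (-16)·p = 32  ⇒  p = -2.

-2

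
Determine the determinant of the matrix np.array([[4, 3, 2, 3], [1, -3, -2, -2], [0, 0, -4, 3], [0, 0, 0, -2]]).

The matrix is block upper-triangular with a 2×2 block and a 2×2 block on the diagonal, so its determinant equals the product of the determinants of the diagonal blocks.
det of the 2×2 block = -15
det of the 2×2 block = 8
det = (-15)·(8) = -120

-120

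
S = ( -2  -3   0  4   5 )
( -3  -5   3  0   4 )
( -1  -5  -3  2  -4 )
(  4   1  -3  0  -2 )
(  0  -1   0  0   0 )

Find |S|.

|S| = 42

Expand along row 5 (it has 4 zeros):
  − (-1) · M_52   where M_52 = det([-2 0 4 5; -3 3 0 4; -1 -3 2 -4; 4 -3 0 -2]) = 42
det = (-1)·(-1)·(42) = 42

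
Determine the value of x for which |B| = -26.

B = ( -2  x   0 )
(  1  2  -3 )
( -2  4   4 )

Expanding along the column containing x, det(B) is linear in x: det(B) = (2)·x + (-40).
Set (2)·x + (-40) = -26  ⇒  (2)·x = 14  ⇒  x = 7.

7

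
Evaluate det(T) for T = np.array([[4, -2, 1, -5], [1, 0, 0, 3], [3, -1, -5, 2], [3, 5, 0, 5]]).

det(T) = 504

Expand along row 2 (it has 2 zeros):
  − (1) · M_21   where M_21 = det([-2 1 -5; -1 -5 2; 5 0 5]) = -60
  + (3) · M_24   where M_24 = det([4 -2 1; 3 -1 -5; 3 5 0]) = 148
det = (-1)·(1)·(-60) + (+1)·(3)·(148) = 504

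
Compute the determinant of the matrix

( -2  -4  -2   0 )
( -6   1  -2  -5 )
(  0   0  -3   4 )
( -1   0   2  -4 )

-4

Expand along row 3 (it has 2 zeros):
  + (-3) · M_33   where M_33 = det([-2 -4 0; -6 1 -5; -1 0 -4]) = 84
  − (4) · M_34   where M_34 = det([-2 -4 -2; -6 1 -2; -1 0 2]) = -62
det = (+1)·(-3)·(84) + (-1)·(4)·(-62) = -4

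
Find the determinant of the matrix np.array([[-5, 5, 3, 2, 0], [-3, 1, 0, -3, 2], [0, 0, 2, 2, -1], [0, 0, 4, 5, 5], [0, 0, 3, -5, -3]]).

1090

The matrix is block upper-triangular with a 2×2 block and a 3×3 block on the diagonal, so its determinant equals the product of the determinants of the diagonal blocks.
det of the 2×2 block = 10
det of the 3×3 block = 109
det = (10)·(109) = 1090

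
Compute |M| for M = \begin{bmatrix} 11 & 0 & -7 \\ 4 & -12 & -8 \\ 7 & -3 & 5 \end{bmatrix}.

Expand along row 1:
  + 11 · |-12 -8; -3 5| = 11·(-60 − 24) = -924
  + (-7) · |4 -12; 7 -3| = (-7)·(-12 − (-84)) = -504
Sum: (-924) + (-504) = -1428

The determinant is -1428.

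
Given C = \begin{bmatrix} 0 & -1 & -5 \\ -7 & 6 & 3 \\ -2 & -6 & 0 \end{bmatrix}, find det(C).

Expand along row 1:
  − (-1) · |-7 3; -2 0| = −(-1)·(0 − (-6)) = 6
  + (-5) · |-7 6; -2 -6| = (-5)·(42 − (-12)) = -270
Sum: (6) + (-270) = -264

det(C) = -264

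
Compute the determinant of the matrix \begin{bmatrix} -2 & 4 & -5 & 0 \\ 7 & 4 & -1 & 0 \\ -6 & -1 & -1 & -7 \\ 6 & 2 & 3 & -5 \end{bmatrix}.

The determinant is -487.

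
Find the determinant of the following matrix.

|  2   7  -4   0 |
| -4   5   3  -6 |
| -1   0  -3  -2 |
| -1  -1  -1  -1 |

The determinant is -47.

Expand along row 1 (it has 1 zero):
  + (2) · M_11   where M_11 = det([5 3 -6; 0 -3 -2; -1 -1 -1]) = 29
  − (7) · M_12   where M_12 = det([-4 3 -6; -1 -3 -2; -1 -1 -1]) = 11
  + (-4) · M_13   where M_13 = det([-4 5 -6; -1 0 -2; -1 -1 -1]) = 7
det = (+1)·(2)·(29) + (-1)·(7)·(11) + (+1)·(-4)·(7) = -47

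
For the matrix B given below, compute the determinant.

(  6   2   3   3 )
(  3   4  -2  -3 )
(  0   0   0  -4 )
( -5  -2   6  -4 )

Expand along row 3 (it has 3 zeros):
  − (-4) · M_34   where M_34 = det([6 2 3; 3 4 -2; -5 -2 6]) = 146
det = (-1)·(-4)·(146) = 584

|B| = 584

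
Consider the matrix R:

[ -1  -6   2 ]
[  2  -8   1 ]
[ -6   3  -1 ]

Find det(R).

-65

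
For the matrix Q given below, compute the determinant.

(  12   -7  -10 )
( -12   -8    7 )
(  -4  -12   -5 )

Expand along column 1:
  + 12 · |-8 7; -12 -5| = 12·(40 − (-84)) = 1488
  − (-12) · |-7 -10; -12 -5| = −(-12)·(35 − 120) = -1020
  + (-4) · |-7 -10; -8 7| = (-4)·(-49 − 80) = 516
Sum: (1488) + (-1020) + (516) = 984

984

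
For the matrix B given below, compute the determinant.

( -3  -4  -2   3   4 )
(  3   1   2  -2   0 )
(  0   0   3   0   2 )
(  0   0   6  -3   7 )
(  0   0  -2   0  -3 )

det(B) = 135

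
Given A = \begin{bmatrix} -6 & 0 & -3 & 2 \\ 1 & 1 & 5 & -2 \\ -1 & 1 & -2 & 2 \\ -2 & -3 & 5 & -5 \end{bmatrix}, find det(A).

Expand along row 1 (it has 1 zero):
  + (-6) · M_11   where M_11 = det([1 5 -2; 1 -2 2; -3 5 -5]) = -3
  + (-3) · M_13   where M_13 = det([1 1 -2; -1 1 2; -2 -3 -5]) = -18
  − (2) · M_14   where M_14 = det([1 1 5; -1 1 -2; -2 -3 5]) = 33
det = (+1)·(-6)·(-3) + (+1)·(-3)·(-18) + (-1)·(2)·(33) = 6

6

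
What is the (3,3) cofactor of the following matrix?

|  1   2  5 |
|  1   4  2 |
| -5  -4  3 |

The cofactor is 2.

Delete row 3 and column 3; the remaining 2×2 submatrix is [1 2; 1 4].
Its determinant is 1·4 − 2·1 = 2.
The cofactor carries sign (−1)^(3+3) = +1, so C_{3,3} = +(2) = 2.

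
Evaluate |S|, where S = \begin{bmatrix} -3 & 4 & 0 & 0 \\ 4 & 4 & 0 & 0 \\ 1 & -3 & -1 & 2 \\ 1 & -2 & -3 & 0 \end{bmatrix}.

-168

S is block lower-triangular with a 2×2 block and a 2×2 block on the diagonal, so its determinant equals the product of the determinants of the diagonal blocks.
det of the 2×2 block = -28
det of the 2×2 block = 6
det = (-28)·(6) = -168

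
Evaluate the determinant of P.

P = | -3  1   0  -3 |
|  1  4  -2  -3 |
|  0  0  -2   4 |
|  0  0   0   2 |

P is block upper-triangular with a 2×2 block and a 2×2 block on the diagonal, so its determinant equals the product of the determinants of the diagonal blocks.
det of the 2×2 block = -13
det of the 2×2 block = -4
det = (-13)·(-4) = 52

52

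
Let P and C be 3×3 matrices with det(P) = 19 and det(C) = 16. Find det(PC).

The determinant is 304.

det(PC) = det(P)·det(C) = (19)·(16) = 304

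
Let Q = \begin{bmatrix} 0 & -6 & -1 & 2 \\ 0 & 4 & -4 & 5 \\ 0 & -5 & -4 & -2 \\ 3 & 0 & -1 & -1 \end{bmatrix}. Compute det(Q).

669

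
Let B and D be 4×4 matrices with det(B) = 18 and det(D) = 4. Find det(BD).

72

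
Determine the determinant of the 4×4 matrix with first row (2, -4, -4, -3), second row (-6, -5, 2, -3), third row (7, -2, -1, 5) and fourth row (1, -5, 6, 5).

Expand along row 1:
  + (2) · M_11   where M_11 = det([-5 2 -3; -2 -1 5; -5 6 5]) = 196
  − (-4) · M_12   where M_12 = det([-6 2 -3; 7 -1 5; 1 6 5]) = 21
  + (-4) · M_13   where M_13 = det([-6 -5 -3; 7 -2 5; 1 -5 5]) = 159
  − (-3) · M_14   where M_14 = det([-6 -5 2; 7 -2 -1; 1 -5 6]) = 251
det = (+1)·(2)·(196) + (-1)·(-4)·(21) + (+1)·(-4)·(159) + (-1)·(-3)·(251) = 593

593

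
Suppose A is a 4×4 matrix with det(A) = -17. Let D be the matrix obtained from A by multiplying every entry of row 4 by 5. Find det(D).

det(D) = -85

Scaling one row by 5 multiplies the determinant by 5.
det(D) = (5)·(-17) = -85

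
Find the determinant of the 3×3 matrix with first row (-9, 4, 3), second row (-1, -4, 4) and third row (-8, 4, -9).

The determinant is -452.

Expand along column 1:
  + (-9) · |-4 4; 4 -9| = (-9)·(36 − 16) = -180
  − (-1) · |4 3; 4 -9| = −(-1)·(-36 − 12) = -48
  + (-8) · |4 3; -4 4| = (-8)·(16 − (-12)) = -224
Sum: (-180) + (-48) + (-224) = -452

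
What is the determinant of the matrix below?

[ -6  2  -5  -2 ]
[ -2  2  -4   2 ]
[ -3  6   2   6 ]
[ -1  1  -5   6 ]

-458

Expand along row 1:
  + (-6) · M_11   where M_11 = det([2 -4 2; 6 2 6; 1 -5 6]) = 140
  − (2) · M_12   where M_12 = det([-2 -4 2; -3 2 6; -1 -5 6]) = -98
  + (-5) · M_13   where M_13 = det([-2 2 2; -3 6 6; -1 1 6]) = -30
  − (-2) · M_14   where M_14 = det([-2 2 -4; -3 6 2; -1 1 -5]) = 18
det = (+1)·(-6)·(140) + (-1)·(2)·(-98) + (+1)·(-5)·(-30) + (-1)·(-2)·(18) = -458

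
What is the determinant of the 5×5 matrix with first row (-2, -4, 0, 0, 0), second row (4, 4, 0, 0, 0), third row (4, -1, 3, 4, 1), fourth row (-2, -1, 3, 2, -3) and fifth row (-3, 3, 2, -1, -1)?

The determinant is -272.

The matrix is block lower-triangular with a 2×2 block and a 3×3 block on the diagonal, so its determinant equals the product of the determinants of the diagonal blocks.
det of the 2×2 block = 8
det of the 3×3 block = -34
det = (8)·(-34) = -272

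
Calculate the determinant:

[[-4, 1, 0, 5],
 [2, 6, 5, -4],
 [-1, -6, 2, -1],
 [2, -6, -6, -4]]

Expand along row 1 (it has 1 zero):
  + (-4) · M_11   where M_11 = det([6 5 -4; -6 2 -1; -6 -6 -4]) = -366
  − (1) · M_12   where M_12 = det([2 5 -4; -1 2 -1; 2 -6 -4]) = -66
  − (5) · M_14   where M_14 = det([2 6 5; -1 -6 2; 2 -6 -6]) = 174
det = (+1)·(-4)·(-366) + (-1)·(1)·(-66) + (-1)·(5)·(174) = 660

The determinant is 660.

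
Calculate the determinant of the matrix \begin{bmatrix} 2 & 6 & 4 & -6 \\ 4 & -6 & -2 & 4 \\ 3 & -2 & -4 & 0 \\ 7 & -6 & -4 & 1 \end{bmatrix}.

-196

Expand along row 3 (it has 1 zero):
  + (3) · M_31   where M_31 = det([6 4 -6; -6 -2 4; -6 -4 1]) = -60
  − (-2) · M_32   where M_32 = det([2 4 -6; 4 -2 4; 7 -4 1]) = 136
  + (-4) · M_33   where M_33 = det([2 6 -6; 4 -6 4; 7 -6 1]) = 72
det = (+1)·(3)·(-60) + (-1)·(-2)·(136) + (+1)·(-4)·(72) = -196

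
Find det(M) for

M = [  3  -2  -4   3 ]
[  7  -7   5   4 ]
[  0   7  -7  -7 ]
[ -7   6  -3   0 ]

Expand along row 3 (it has 1 zero):
  − (7) · M_32   where M_32 = det([3 -4 3; 7 5 4; -7 -3 0]) = 190
  + (-7) · M_33   where M_33 = det([3 -2 3; 7 -7 4; -7 6 0]) = -37
  − (-7) · M_34   where M_34 = det([3 -2 -4; 7 -7 5; -7 6 -3]) = 29
det = (-1)·(7)·(190) + (+1)·(-7)·(-37) + (-1)·(-7)·(29) = -868

|M| = -868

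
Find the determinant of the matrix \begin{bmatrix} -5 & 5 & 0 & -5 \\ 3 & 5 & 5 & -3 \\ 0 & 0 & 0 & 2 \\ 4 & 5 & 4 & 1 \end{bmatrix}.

The determinant is -130.

Expand along row 3 (it has 3 zeros):
  − (2) · M_34   where M_34 = det([-5 5 0; 3 5 5; 4 5 4]) = 65
det = (-1)·(2)·(65) = -130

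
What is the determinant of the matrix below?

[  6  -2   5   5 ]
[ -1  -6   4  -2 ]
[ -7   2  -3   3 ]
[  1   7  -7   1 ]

Expand along row 1:
  + (6) · M_11   where M_11 = det([-6 4 -2; 2 -3 3; 7 -7 1]) = -46
  − (-2) · M_12   where M_12 = det([-1 4 -2; -7 -3 3; 1 -7 1]) = -82
  + (5) · M_13   where M_13 = det([-1 -6 -2; -7 2 3; 1 7 1]) = 61
  − (5) · M_14   where M_14 = det([-1 -6 4; -7 2 -3; 1 7 -7]) = 101
det = (+1)·(6)·(-46) + (-1)·(-2)·(-82) + (+1)·(5)·(61) + (-1)·(5)·(101) = -640

-640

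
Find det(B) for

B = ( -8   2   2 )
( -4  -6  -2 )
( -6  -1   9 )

|B| = 480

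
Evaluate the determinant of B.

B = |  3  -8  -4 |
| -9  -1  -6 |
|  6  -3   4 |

det(B) = -198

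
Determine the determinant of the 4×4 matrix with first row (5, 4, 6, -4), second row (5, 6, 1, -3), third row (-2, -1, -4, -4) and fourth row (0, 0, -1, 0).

-59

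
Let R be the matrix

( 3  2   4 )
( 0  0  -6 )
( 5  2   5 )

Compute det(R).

Expand along row 2:
  − (-6) · |3 2; 5 2| = −(-6)·(6 − 10) = -24

-24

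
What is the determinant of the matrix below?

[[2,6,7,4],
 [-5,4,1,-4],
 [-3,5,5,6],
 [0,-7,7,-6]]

Expand along row 4 (it has 1 zero):
  + (-7) · M_42   where M_42 = det([2 7 4; -5 1 -4; -3 5 6]) = 258
  − (7) · M_43   where M_43 = det([2 6 4; -5 4 -4; -3 5 6]) = 288
  + (-6) · M_44   where M_44 = det([2 6 7; -5 4 1; -3 5 5]) = 71
det = (+1)·(-7)·(258) + (-1)·(7)·(288) + (+1)·(-6)·(71) = -4248

-4248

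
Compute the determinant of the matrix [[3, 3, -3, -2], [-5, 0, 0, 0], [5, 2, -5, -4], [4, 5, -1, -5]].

235

Expand along row 2 (it has 3 zeros):
  − (-5) · M_21   where M_21 = det([3 -3 -2; 2 -5 -4; 5 -1 -5]) = 47
det = (-1)·(-5)·(47) = 235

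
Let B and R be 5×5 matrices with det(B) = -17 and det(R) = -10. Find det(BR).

det(BR) = det(B)·det(R) = (-17)·(-10) = 170

170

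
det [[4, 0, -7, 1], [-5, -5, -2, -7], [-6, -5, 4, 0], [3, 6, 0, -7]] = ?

Expand along row 1 (it has 1 zero):
  + (4) · M_11   where M_11 = det([-5 -2 -7; -5 4 0; 6 0 -7]) = 378
  + (-7) · M_13   where M_13 = det([-5 -5 -7; -6 -5 0; 3 6 -7]) = 182
  − (1) · M_14   where M_14 = det([-5 -5 -2; -6 -5 4; 3 6 0]) = 102
det = (+1)·(4)·(378) + (+1)·(-7)·(182) + (-1)·(1)·(102) = 136

136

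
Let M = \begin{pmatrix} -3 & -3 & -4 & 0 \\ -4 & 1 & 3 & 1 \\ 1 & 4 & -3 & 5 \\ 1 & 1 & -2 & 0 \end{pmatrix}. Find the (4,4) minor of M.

Delete row 4 and column 4; the remaining 3×3 submatrix is [-3 -3 -4; -4 1 3; 1 4 -3].
Its determinant is 140.

140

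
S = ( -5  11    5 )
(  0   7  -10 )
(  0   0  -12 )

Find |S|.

420

S is upper triangular, so det(S) is the product of the diagonal entries:
det = (-5) · (7) · (-12) = 420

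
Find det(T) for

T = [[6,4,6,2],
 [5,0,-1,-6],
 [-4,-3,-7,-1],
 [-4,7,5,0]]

The determinant is -1188.

Expand along row 2 (it has 1 zero):
  − (5) · M_21   where M_21 = det([4 6 2; -3 -7 -1; 7 5 0]) = 46
  − (-1) · M_23   where M_23 = det([6 4 2; -4 -3 -1; -4 7 0]) = -22
  + (-6) · M_24   where M_24 = det([6 4 6; -4 -3 -7; -4 7 5]) = 156
det = (-1)·(5)·(46) + (-1)·(-1)·(-22) + (+1)·(-6)·(156) = -1188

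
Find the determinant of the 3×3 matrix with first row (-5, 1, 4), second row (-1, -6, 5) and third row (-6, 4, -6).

The determinant is -276.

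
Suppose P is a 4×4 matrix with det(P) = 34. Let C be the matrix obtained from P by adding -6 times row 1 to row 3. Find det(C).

Adding a multiple of one row to another leaves the determinant unchanged.
det(C) = (1)·(34) = 34

The determinant is 34.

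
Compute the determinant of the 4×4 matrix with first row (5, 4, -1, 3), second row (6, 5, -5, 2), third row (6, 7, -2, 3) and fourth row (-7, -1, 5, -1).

The determinant is 93.

Expand along row 1:
  + (5) · M_11   where M_11 = det([5 -5 2; 7 -2 3; -1 5 -1]) = -19
  − (4) · M_12   where M_12 = det([6 -5 2; 6 -2 3; -7 5 -1]) = 29
  + (-1) · M_13   where M_13 = det([6 5 2; 6 7 3; -7 -1 -1]) = -13
  − (3) · M_14   where M_14 = det([6 5 -5; 6 7 -2; -7 -1 5]) = -97
det = (+1)·(5)·(-19) + (-1)·(4)·(29) + (+1)·(-1)·(-13) + (-1)·(3)·(-97) = 93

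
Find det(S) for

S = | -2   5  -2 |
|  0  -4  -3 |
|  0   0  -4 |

S is upper triangular, so det(S) is the product of the diagonal entries:
det = (-2) · (-4) · (-4) = -32

|S| = -32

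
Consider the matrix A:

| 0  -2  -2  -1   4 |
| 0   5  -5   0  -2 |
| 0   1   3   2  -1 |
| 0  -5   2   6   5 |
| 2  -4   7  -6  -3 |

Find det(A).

Expand along column 1 (it has 4 zeros):
  + (2) · M_51   where M_51 = det([-2 -2 -1 4; 5 -5 0 -2; 1 3 2 -1; -5 2 6 5]) = -339
det = (+1)·(2)·(-339) = -678

-678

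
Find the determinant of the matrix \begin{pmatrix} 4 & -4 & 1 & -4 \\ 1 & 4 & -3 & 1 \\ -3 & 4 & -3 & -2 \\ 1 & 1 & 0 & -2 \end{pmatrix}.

The determinant is 171.

Expand along row 4 (it has 1 zero):
  − (1) · M_41   where M_41 = det([-4 1 -4; 4 -3 1; 4 -3 -2]) = -24
  + (1) · M_42   where M_42 = det([4 1 -4; 1 -3 1; -3 -3 -2]) = 83
  + (-2) · M_44   where M_44 = det([4 -4 1; 1 4 -3; -3 4 -3]) = -32
det = (-1)·(1)·(-24) + (+1)·(1)·(83) + (+1)·(-2)·(-32) = 171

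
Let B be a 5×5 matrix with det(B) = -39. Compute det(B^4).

2313441

det(B^4) = (det B)^4 = (-39)^4 = 2313441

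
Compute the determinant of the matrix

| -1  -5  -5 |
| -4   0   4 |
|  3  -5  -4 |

-100

Expand along column 2:
  − (-5) · |-4 4; 3 -4| = −(-5)·(16 − 12) = 20
  − (-5) · |-1 -5; -4 4| = −(-5)·(-4 − 20) = -120
Sum: (20) + (-120) = -100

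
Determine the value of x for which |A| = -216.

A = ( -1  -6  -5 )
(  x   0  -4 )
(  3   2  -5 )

Expanding along the column containing x, det(A) is linear in x: det(A) = (-40)·x + (64).
Set (-40)·x + (64) = -216  ⇒  (-40)·x = -280  ⇒  x = 7.

7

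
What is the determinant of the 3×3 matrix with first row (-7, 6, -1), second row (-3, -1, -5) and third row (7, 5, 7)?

-202

Expand along row 1:
  + (-7) · |-1 -5; 5 7| = (-7)·(-7 − (-25)) = -126
  − 6 · |-3 -5; 7 7| = −6·(-21 − (-35)) = -84
  + (-1) · |-3 -1; 7 5| = (-1)·(-15 − (-7)) = 8
Sum: (-126) + (-84) + (8) = -202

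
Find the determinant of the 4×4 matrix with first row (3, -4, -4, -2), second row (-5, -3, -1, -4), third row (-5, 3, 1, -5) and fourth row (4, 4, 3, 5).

Expand along row 1:
  + (3) · M_11   where M_11 = det([-3 -1 -4; 3 1 -5; 4 3 5]) = -45
  − (-4) · M_12   where M_12 = det([-5 -1 -4; -5 1 -5; 4 3 5]) = -29
  + (-4) · M_13   where M_13 = det([-5 -3 -4; -5 3 -5; 4 4 5]) = -62
  − (-2) · M_14   where M_14 = det([-5 -3 -1; -5 3 1; 4 4 3]) = -50
det = (+1)·(3)·(-45) + (-1)·(-4)·(-29) + (+1)·(-4)·(-62) + (-1)·(-2)·(-50) = -103

The determinant is -103.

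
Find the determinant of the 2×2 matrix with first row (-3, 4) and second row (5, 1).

det = (-3)·1 − 4·5 = -3 − 20 = -23

The determinant is -23.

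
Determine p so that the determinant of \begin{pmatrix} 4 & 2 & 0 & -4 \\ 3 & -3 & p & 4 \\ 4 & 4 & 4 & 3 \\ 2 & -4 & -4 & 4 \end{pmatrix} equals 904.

p = -8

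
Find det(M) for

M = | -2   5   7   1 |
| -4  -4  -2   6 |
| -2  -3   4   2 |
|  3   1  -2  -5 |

-228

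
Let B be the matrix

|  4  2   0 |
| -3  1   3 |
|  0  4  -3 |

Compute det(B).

The determinant is -78.

Expand along row 1:
  + 4 · |1 3; 4 -3| = 4·(-3 − 12) = -60
  − 2 · |-3 3; 0 -3| = −2·(9 − 0) = -18
Sum: (-60) + (-18) = -78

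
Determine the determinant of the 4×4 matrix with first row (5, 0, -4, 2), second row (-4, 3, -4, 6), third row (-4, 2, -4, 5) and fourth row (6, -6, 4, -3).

The determinant is -224.

Expand along row 1 (it has 1 zero):
  + (5) · M_11   where M_11 = det([3 -4 6; 2 -4 5; -6 4 -3]) = -24
  + (-4) · M_13   where M_13 = det([-4 3 6; -4 2 5; 6 -6 -3]) = 30
  − (2) · M_14   where M_14 = det([-4 3 -4; -4 2 -4; 6 -6 4]) = -8
det = (+1)·(5)·(-24) + (+1)·(-4)·(30) + (-1)·(2)·(-8) = -224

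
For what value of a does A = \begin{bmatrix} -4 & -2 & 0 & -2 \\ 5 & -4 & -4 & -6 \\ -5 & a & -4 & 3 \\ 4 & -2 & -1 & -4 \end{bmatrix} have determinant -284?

a = -5

Expanding along the row containing a, det(A) is linear in a: det(A) = (62)·a + (26).
Set (62)·a + (26) = -284  ⇒  (62)·a = -310  ⇒  a = -5.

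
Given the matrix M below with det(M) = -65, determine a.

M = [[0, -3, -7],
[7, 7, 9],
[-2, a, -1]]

Expanding along the row containing a, det(M) is linear in a: det(M) = (-49)·a + (-65).
Set (-49)·a + (-65) = -65  ⇒  (-49)·a = 0  ⇒  a = 0.

0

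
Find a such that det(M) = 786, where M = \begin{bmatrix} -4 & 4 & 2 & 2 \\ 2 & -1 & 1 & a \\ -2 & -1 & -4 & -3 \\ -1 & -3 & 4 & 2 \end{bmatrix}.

Expanding along the row containing a, det(M) is linear in a: det(M) = (122)·a + (-68).
Set (122)·a + (-68) = 786  ⇒  (122)·a = 854  ⇒  a = 7.

7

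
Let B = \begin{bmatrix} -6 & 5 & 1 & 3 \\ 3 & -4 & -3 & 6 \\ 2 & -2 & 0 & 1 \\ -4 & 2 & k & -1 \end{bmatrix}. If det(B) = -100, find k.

6

Expanding along the column containing k, det(B) is linear in k: det(B) = (-3)·k + (-82).
Set (-3)·k + (-82) = -100  ⇒  (-3)·k = -18  ⇒  k = 6.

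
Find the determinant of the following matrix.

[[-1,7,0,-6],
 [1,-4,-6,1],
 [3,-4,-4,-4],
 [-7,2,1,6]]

963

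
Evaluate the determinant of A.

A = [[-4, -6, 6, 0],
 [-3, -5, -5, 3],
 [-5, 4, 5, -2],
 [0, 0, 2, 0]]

det(A) = -268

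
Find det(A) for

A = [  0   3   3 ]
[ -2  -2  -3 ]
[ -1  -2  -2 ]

det(A) = 3

Expand along row 1:
  − 3 · |-2 -3; -1 -2| = −3·(4 − 3) = -3
  + 3 · |-2 -2; -1 -2| = 3·(4 − 2) = 6
Sum: (-3) + (6) = 3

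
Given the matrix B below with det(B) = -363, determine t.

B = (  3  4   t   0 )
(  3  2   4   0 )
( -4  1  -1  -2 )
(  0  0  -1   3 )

Expanding along the row containing t, det(B) is linear in t: det(B) = (33)·t + (-198).
Set (33)·t + (-198) = -363  ⇒  (33)·t = -165  ⇒  t = -5.

t = -5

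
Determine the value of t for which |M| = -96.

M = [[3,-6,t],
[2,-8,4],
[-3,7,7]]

t = 0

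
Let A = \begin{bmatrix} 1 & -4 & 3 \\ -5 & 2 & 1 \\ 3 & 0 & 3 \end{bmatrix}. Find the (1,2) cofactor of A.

Delete row 1 and column 2; the remaining 2×2 submatrix is [-5 1; 3 3].
Its determinant is (-5)·3 − 1·3 = -18.
The cofactor carries sign (−1)^(1+2) = −1, so C_{1,2} = −(-18) = 18.

18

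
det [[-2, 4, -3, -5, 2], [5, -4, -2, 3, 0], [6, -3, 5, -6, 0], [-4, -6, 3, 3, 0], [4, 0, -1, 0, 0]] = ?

486

Expand along column 5 (it has 4 zeros):
  + (2) · M_15   where M_15 = det([5 -4 -2 3; 6 -3 5 -6; -4 -6 3 3; 4 0 -1 0]) = 243
det = (+1)·(2)·(243) = 486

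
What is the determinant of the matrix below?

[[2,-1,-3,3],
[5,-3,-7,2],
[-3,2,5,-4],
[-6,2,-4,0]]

Expand along row 4 (it has 1 zero):
  − (-6) · M_41   where M_41 = det([-1 -3 3; -3 -7 2; 2 5 -4]) = 3
  + (2) · M_42   where M_42 = det([2 -3 3; 5 -7 2; -3 5 -4]) = 6
  − (-4) · M_43   where M_43 = det([2 -1 3; 5 -3 2; -3 2 -4]) = 5
det = (-1)·(-6)·(3) + (+1)·(2)·(6) + (-1)·(-4)·(5) = 50

50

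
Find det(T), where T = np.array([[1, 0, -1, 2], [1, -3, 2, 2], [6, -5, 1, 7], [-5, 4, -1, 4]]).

-54

Expand along row 1 (it has 1 zero):
  + (1) · M_11   where M_11 = det([-3 2 2; -5 1 7; 4 -1 4]) = 65
  + (-1) · M_13   where M_13 = det([1 -3 2; 6 -5 7; -5 4 4]) = 127
  − (2) · M_14   where M_14 = det([1 -3 2; 6 -5 1; -5 4 -1]) = -4
det = (+1)·(1)·(65) + (+1)·(-1)·(127) + (-1)·(2)·(-4) = -54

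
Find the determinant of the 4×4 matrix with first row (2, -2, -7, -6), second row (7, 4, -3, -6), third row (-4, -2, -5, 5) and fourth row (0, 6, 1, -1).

1748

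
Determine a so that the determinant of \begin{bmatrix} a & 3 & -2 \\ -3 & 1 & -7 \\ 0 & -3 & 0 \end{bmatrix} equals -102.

a = 4

Expanding along the row containing a, det(B) is linear in a: det(B) = (-21)·a + (-18).
Set (-21)·a + (-18) = -102  ⇒  (-21)·a = -84  ⇒  a = 4.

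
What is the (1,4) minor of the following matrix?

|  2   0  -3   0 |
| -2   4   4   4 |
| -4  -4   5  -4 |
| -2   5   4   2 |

-6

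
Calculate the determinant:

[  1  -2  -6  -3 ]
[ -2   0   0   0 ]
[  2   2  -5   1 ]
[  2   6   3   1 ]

Expand along row 2 (it has 3 zeros):
  − (-2) · M_21   where M_21 = det([-2 -6 -3; 2 -5 1; 6 3 1]) = -116
det = (-1)·(-2)·(-116) = -232

The determinant is -232.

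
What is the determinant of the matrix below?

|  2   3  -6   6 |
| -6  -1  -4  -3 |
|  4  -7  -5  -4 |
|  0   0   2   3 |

The determinant is -1648.

Expand along row 4 (it has 2 zeros):
  − (2) · M_43   where M_43 = det([2 3 6; -6 -1 -3; 4 -7 -4]) = 134
  + (3) · M_44   where M_44 = det([2 3 -6; -6 -1 -4; 4 -7 -5]) = -460
det = (-1)·(2)·(134) + (+1)·(3)·(-460) = -1648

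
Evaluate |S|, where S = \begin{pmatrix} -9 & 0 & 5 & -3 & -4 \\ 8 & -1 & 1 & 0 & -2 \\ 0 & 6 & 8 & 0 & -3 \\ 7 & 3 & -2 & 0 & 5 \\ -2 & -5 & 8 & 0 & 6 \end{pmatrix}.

|S| = -22407

Expand along column 4 (it has 4 zeros):
  − (-3) · M_14   where M_14 = det([8 -1 1 -2; 0 6 8 -3; 7 3 -2 5; -2 -5 8 6]) = -7469
det = (-1)·(-3)·(-7469) = -22407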